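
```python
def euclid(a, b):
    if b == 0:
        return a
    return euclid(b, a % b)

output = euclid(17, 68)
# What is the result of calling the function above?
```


euclid(17, 68)
= euclid(68, 17 % 68) = euclid(68, 17)
= euclid(17, 68 % 17) = euclid(17, 0)
b == 0, return a = 17


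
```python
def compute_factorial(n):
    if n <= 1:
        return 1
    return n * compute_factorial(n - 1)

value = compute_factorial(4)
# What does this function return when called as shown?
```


compute_factorial(4)
= 4 * compute_factorial(3)
= 4 * 3 * compute_factorial(2)
= 4 * 3 * 2 * compute_factorial(1)
= 4 * 3 * 2 * 1
= 24


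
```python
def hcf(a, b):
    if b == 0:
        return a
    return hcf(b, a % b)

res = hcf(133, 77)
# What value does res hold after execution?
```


hcf(133, 77)
= hcf(77, 133 % 77) = hcf(77, 56)
= hcf(56, 77 % 56) = hcf(56, 21)
= hcf(21, 56 % 21) = hcf(21, 14)
= hcf(14, 21 % 14) = hcf(14, 7)
= hcf(7, 14 % 7) = hcf(7, 0)
b == 0, return a = 7


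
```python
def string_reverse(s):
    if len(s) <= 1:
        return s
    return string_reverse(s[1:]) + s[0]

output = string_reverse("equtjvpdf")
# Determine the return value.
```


string_reverse("equtjvpdf")
= string_reverse("qutjvpdf") + "e"
= string_reverse("utjvpdf") + "q" + "e"
= string_reverse("tjvpdf") + "u" + "q" + "e"
= string_reverse("jvpdf") + "t" + "u" + "q" + "e"
= string_reverse("vpdf") + "j" + "t" + "u" + "q" + "e"
= string_reverse("pdf") + "v" + "j" + "t" + "u" + "q" + "e"
= string_reverse("df") + "p" + "v" + "j" + "t" + "u" + "q" + "e"
= string_reverse("f") + "d" + "p" + "v" + "j" + "t" + "u" + "q" + "e"
= "f" + "d" + "p" + "v" + "j" + "t" + "u" + "q" + "e"
= "fdpvjtuqe"


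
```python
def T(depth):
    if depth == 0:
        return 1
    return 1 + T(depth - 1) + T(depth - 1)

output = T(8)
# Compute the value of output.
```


T(8)
= 1 + T(7) + T(7)
= 1 + 2 * T(7)
T(k) = 2^(k+1) - 1
T(0) = 1
T(1) = 3
T(2) = 7
T(3) = 15
T(4) = 31
T(8) = 2^9 - 1 = 511


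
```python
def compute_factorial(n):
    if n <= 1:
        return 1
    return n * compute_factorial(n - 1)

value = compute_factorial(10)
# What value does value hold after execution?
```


compute_factorial(10)
= 10 * compute_factorial(9)
= 10 * 9 * compute_factorial(8)
= 10 * 9 * 8 * compute_factorial(7)
= 10 * 9 * 8 * 7 * compute_factorial(6)
= 10 * 9 * 8 * 7 * 6 * compute_factorial(5)
= 10 * 9 * 8 * 7 * 6 * 5 * compute_factorial(4)
= 10 * 9 * 8 * 7 * 6 * 5 * 4 * compute_factorial(3)
= 10 * 9 * 8 * 7 * 6 * 5 * 4 * 3 * compute_factorial(2)
= 10 * 9 * 8 * 7 * 6 * 5 * 4 * 3 * 2 * compute_factorial(1)
= 10 * 9 * 8 * 7 * 6 * 5 * 4 * 3 * 2 * 1
= 3628800


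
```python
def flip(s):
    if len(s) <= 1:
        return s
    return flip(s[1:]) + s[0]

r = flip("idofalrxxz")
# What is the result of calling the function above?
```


flip("idofalrxxz")
= flip("dofalrxxz") + "i"
= flip("ofalrxxz") + "d" + "i"
= flip("falrxxz") + "o" + "d" + "i"
= flip("alrxxz") + "f" + "o" + "d" + "i"
= flip("lrxxz") + "a" + "f" + "o" + "d" + "i"
= flip("rxxz") + "l" + "a" + "f" + "o" + "d" + "i"
= flip("xxz") + "r" + "l" + "a" + "f" + "o" + "d" + "i"
= flip("xz") + "x" + "r" + "l" + "a" + "f" + "o" + "d" + "i"
= flip("z") + "x" + "x" + "r" + "l" + "a" + "f" + "o" + "d" + "i"
= "z" + "x" + "x" + "r" + "l" + "a" + "f" + "o" + "d" + "i"
= "zxxrlafodi"


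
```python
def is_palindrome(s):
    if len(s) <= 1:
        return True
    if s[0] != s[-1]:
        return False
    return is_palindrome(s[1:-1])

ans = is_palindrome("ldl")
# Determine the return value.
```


is_palindrome("ldl")
"ldl": s[0]='l' == s[-1]='l' -> is_palindrome("d")
"d": len <= 1 -> True
= True


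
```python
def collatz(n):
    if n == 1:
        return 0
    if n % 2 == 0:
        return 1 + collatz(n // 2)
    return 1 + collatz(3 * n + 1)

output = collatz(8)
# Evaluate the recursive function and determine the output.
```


collatz(8)
8 is even -> collatz(4)
4 is even -> collatz(2)
2 is even -> collatz(1)
Reached 1 after 3 steps
= 3


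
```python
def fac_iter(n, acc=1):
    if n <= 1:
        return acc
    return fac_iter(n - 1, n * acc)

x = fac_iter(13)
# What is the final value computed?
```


fac_iter(13, 1)
= fac_iter(12, 13 * 1) = fac_iter(12, 13)
= fac_iter(11, 12 * 13) = fac_iter(11, 156)
= fac_iter(10, 11 * 156) = fac_iter(10, 1716)
= fac_iter(9, 10 * 1716) = fac_iter(9, 17160)
= fac_iter(8, 9 * 17160) = fac_iter(8, 154440)
= fac_iter(7, 8 * 154440) = fac_iter(7, 1235520)
= fac_iter(6, 7 * 1235520) = fac_iter(6, 8648640)
= fac_iter(5, 6 * 8648640) = fac_iter(5, 51891840)
= fac_iter(4, 5 * 51891840) = fac_iter(4, 259459200)
= fac_iter(3, 4 * 259459200) = fac_iter(3, 1037836800)
= fac_iter(2, 3 * 1037836800) = fac_iter(2, 3113510400)
= fac_iter(1, 2 * 3113510400) = fac_iter(1, 6227020800)
n <= 1, return acc = 6227020800


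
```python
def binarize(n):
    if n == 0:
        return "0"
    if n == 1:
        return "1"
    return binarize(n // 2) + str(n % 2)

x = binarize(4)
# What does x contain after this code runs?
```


binarize(4)
= binarize(2) + "0"
= binarize(1) + "0" + "0"
= "1" + "0" + "0"
= "100"


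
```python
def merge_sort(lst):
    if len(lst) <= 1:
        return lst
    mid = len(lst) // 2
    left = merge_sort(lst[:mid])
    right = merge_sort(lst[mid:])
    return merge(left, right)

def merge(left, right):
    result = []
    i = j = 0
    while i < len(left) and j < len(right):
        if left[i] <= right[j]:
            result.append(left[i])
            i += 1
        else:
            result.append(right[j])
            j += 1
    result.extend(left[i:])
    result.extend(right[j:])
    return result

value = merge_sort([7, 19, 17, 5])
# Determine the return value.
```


merge_sort([7, 19, 17, 5])
Split into [7, 19] and [17, 5]
Left sorted: [7, 19]
Right sorted: [5, 17]
Merge [7, 19] and [5, 17]
= [5, 7, 17, 19]


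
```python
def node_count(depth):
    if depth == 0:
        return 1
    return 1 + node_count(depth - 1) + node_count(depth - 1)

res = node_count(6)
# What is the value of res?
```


node_count(6)
= 1 + node_count(5) + node_count(5)
= 1 + 2 * node_count(5)
node_count(k) = 2^(k+1) - 1
node_count(0) = 1
node_count(1) = 3
node_count(2) = 7
node_count(3) = 15
node_count(4) = 31
node_count(6) = 2^7 - 1 = 127


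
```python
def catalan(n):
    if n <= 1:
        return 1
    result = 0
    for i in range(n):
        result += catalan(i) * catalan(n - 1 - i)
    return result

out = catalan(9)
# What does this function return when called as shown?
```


catalan(9)
= sum of catalan(i) * catalan(9-1-i) for i in 0..8
First compute sub-values bottom-up:
  catalan(0) = 1, catalan(1) = 1
  catalan(2) = 1*1 + 1*1 = 2
  catalan(3) = 1*2 + 1*1 + 2*1 = 5
  catalan(4) = 1*5 + 1*2 + 2*1 + 5*1 = 14
  catalan(5) = 1*14 + 1*5 + 2*2 + 5*1 + 14*1 = 42
  catalan(6) = 1*42 + 1*14 + 2*5 + 5*2 + 14*1 + 42*1 = 132
  catalan(7) = 1*132 + 1*42 + 2*14 + 5*5 + 14*2 + 42*1 + 132*1 = 429
  catalan(8) = 1*429 + 1*132 + 2*42 + 5*14 + 14*5 + 42*2 + 132*1 + 429*1 = 1430
Now catalan(9):
  catalan(0)*catalan(8) = 1*1430 = 1430
  catalan(1)*catalan(7) = 1*429 = 429
  catalan(2)*catalan(6) = 2*132 = 264
  catalan(3)*catalan(5) = 5*42 = 210
  catalan(4)*catalan(4) = 14*14 = 196
  catalan(5)*catalan(3) = 42*5 = 210
  catalan(6)*catalan(2) = 132*2 = 264
  catalan(7)*catalan(1) = 429*1 = 429
  catalan(8)*catalan(0) = 1430*1 = 1430
= 1430 + 429 + 264 + 210 + 196 + 210 + 264 + 429 + 1430
= 4862


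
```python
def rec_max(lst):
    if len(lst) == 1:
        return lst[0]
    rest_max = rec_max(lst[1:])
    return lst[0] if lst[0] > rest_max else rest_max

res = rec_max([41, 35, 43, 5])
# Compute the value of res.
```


rec_max([41, 35, 43, 5])
= compare 41 with rec_max([35, 43, 5])
= compare 35 with rec_max([43, 5])
= compare 43 with rec_max([5])
Base: rec_max([5]) = 5
compare 43 with 5: max = 43
compare 35 with 43: max = 43
compare 41 with 43: max = 43
= 43


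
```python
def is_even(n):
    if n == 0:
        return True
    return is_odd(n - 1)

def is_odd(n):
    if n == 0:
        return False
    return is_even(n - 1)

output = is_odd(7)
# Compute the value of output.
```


is_odd(7)
= is_even(6)
= is_odd(5)
= is_even(4)
= is_odd(3)
= is_even(2)
= is_odd(1)
= is_even(0)
n == 0: return True
= True


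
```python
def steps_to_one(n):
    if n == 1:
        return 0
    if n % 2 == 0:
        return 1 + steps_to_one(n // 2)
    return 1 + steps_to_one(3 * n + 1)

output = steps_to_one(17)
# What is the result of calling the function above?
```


steps_to_one(17)
17 is odd -> 3*17+1 = 52 -> steps_to_one(52)
52 is even -> steps_to_one(26)
26 is even -> steps_to_one(13)
13 is odd -> 3*13+1 = 40 -> steps_to_one(40)
40 is even -> steps_to_one(20)
20 is even -> steps_to_one(10)
10 is even -> steps_to_one(5)
5 is odd -> 3*5+1 = 16 -> steps_to_one(16)
16 is even -> steps_to_one(8)
8 is even -> steps_to_one(4)
4 is even -> steps_to_one(2)
2 is even -> steps_to_one(1)
Reached 1 after 12 steps
= 12


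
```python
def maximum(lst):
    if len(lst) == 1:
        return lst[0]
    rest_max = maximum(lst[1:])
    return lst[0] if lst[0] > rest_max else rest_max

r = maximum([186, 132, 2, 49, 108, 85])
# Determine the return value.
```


maximum([186, 132, 2, 49, 108, 85])
= compare 186 with maximum([132, 2, 49, 108, 85])
= compare 132 with maximum([2, 49, 108, 85])
= compare 2 with maximum([49, 108, 85])
= compare 49 with maximum([108, 85])
= compare 108 with maximum([85])
Base: maximum([85]) = 85
compare 108 with 85: max = 108
compare 49 with 108: max = 108
compare 2 with 108: max = 108
compare 132 with 108: max = 132
compare 186 with 132: max = 186
= 186


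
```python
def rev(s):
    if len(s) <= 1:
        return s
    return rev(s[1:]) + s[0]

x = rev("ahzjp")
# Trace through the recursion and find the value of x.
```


rev("ahzjp")
= rev("hzjp") + "a"
= rev("zjp") + "h" + "a"
= rev("jp") + "z" + "h" + "a"
= rev("p") + "j" + "z" + "h" + "a"
= "p" + "j" + "z" + "h" + "a"
= "pjzha"


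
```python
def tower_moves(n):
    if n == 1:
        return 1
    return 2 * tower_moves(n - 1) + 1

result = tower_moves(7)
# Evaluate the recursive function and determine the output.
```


tower_moves(7)
= 2 * tower_moves(6) + 1
= 2 * (2 * tower_moves(5) + 1) + 1
= 2 * (2 * (2 * tower_moves(4) + 1) + 1) + 1
= 2 * (2 * (2 * (2 * tower_moves(3) + 1) + 1) + 1) + 1
= 2 * (2 * (2 * (2 * (2 * tower_moves(2) + 1) + 1) + 1) + 1) + 1
= 2 * (2 * (2 * (2 * (2 * (2 * tower_moves(1) + 1) + 1) + 1) + 1) + 1) + 1
Now compute bottom-up:
tower_moves(1) = 1
tower_moves(2) = 2 * 1 + 1 = 3
tower_moves(3) = 2 * 3 + 1 = 7
tower_moves(4) = 2 * 7 + 1 = 15
tower_moves(5) = 2 * 15 + 1 = 31
tower_moves(6) = 2 * 31 + 1 = 63
tower_moves(7) = 2 * 63 + 1 = 127
= 127


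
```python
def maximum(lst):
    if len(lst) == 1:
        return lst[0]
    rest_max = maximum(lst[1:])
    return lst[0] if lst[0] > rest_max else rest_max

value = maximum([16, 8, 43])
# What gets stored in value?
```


maximum([16, 8, 43])
= compare 16 with maximum([8, 43])
= compare 8 with maximum([43])
Base: maximum([43]) = 43
compare 8 with 43: max = 43
compare 16 with 43: max = 43
= 43


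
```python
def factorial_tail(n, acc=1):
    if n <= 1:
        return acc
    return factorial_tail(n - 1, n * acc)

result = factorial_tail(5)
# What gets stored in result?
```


factorial_tail(5, 1)
= factorial_tail(4, 5 * 1) = factorial_tail(4, 5)
= factorial_tail(3, 4 * 5) = factorial_tail(3, 20)
= factorial_tail(2, 3 * 20) = factorial_tail(2, 60)
= factorial_tail(1, 2 * 60) = factorial_tail(1, 120)
n <= 1, return acc = 120


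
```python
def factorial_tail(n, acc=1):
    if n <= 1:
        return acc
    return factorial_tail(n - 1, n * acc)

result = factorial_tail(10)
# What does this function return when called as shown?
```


factorial_tail(10, 1)
= factorial_tail(9, 10 * 1) = factorial_tail(9, 10)
= factorial_tail(8, 9 * 10) = factorial_tail(8, 90)
= factorial_tail(7, 8 * 90) = factorial_tail(7, 720)
= factorial_tail(6, 7 * 720) = factorial_tail(6, 5040)
= factorial_tail(5, 6 * 5040) = factorial_tail(5, 30240)
= factorial_tail(4, 5 * 30240) = factorial_tail(4, 151200)
= factorial_tail(3, 4 * 151200) = factorial_tail(3, 604800)
= factorial_tail(2, 3 * 604800) = factorial_tail(2, 1814400)
= factorial_tail(1, 2 * 1814400) = factorial_tail(1, 3628800)
n <= 1, return acc = 3628800


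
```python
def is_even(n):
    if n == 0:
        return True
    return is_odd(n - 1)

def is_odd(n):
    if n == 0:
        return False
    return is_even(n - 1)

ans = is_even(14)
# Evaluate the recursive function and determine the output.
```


is_even(14)
= is_odd(13)
= is_even(12)
= is_odd(11)
= is_even(10)
= is_odd(9)
= is_even(8)
= is_odd(7)
= is_even(6)
= is_odd(5)
= is_even(4)
= is_odd(3)
= is_even(2)
= is_odd(1)
= is_even(0)
n == 0: return True
= True


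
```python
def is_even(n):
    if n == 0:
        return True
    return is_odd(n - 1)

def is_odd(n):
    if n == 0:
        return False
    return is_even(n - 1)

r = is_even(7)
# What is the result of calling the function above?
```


is_even(7)
= is_odd(6)
= is_even(5)
= is_odd(4)
= is_even(3)
= is_odd(2)
= is_even(1)
= is_odd(0)
n == 0: return False
= False


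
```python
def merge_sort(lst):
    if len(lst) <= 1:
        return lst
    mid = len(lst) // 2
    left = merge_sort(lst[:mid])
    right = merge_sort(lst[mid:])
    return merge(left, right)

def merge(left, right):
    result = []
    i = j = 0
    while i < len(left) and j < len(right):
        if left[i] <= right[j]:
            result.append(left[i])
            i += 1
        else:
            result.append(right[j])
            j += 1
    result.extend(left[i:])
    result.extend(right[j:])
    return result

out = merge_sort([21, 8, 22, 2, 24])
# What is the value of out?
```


merge_sort([21, 8, 22, 2, 24])
Split into [21, 8] and [22, 2, 24]
Left sorted: [8, 21]
Right sorted: [2, 22, 24]
Merge [8, 21] and [2, 22, 24]
= [2, 8, 21, 22, 24]


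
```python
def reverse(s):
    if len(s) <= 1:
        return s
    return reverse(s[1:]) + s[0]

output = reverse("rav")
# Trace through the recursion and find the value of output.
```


reverse("rav")
= reverse("av") + "r"
= reverse("v") + "a" + "r"
= "v" + "a" + "r"
= "var"


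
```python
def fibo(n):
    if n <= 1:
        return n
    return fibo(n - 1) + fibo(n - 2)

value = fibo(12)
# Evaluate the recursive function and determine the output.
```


fibo(12)
= fibo(11) + fibo(10)
= (fibo(10) + fibo(9)) + fibo(10)
Computing bottom-up: fibo(0)=0, fibo(1)=1, fibo(2)=1, fibo(3)=2, fibo(4)=3, fibo(5)=5, fibo(6)=8, fibo(7)=13, fibo(8)=21, fibo(9)=34, fibo(10)=55, fibo(11)=89, fibo(12)=144
= 144


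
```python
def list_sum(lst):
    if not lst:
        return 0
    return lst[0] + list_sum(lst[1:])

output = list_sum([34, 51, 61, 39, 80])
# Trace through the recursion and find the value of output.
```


list_sum([34, 51, 61, 39, 80])
= 34 + list_sum([51, 61, 39, 80])
= 34 + 51 + list_sum([61, 39, 80])
= 34 + 51 + 61 + list_sum([39, 80])
= 34 + 51 + 61 + 39 + list_sum([80])
= 34 + 51 + 61 + 39 + 80 + list_sum([])
= 34 + 51 + 61 + 39 + 80 + 0
= 265


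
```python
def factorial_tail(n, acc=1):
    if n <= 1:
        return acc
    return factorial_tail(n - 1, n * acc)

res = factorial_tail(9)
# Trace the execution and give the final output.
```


factorial_tail(9, 1)
= factorial_tail(8, 9 * 1) = factorial_tail(8, 9)
= factorial_tail(7, 8 * 9) = factorial_tail(7, 72)
= factorial_tail(6, 7 * 72) = factorial_tail(6, 504)
= factorial_tail(5, 6 * 504) = factorial_tail(5, 3024)
= factorial_tail(4, 5 * 3024) = factorial_tail(4, 15120)
= factorial_tail(3, 4 * 15120) = factorial_tail(3, 60480)
= factorial_tail(2, 3 * 60480) = factorial_tail(2, 181440)
= factorial_tail(1, 2 * 181440) = factorial_tail(1, 362880)
n <= 1, return acc = 362880


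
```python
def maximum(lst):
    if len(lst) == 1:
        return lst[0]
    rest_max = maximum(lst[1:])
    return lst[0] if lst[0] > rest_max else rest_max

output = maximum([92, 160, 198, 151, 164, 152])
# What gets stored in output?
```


maximum([92, 160, 198, 151, 164, 152])
= compare 92 with maximum([160, 198, 151, 164, 152])
= compare 160 with maximum([198, 151, 164, 152])
= compare 198 with maximum([151, 164, 152])
= compare 151 with maximum([164, 152])
= compare 164 with maximum([152])
Base: maximum([152]) = 152
compare 164 with 152: max = 164
compare 151 with 164: max = 164
compare 198 with 164: max = 198
compare 160 with 198: max = 198
compare 92 with 198: max = 198
= 198


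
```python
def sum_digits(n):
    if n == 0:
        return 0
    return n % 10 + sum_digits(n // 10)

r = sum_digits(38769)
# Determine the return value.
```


sum_digits(38769)
= 9 + sum_digits(3876)
= 9 + 6 + sum_digits(387)
= 9 + 6 + 7 + sum_digits(38)
= 9 + 6 + 7 + 8 + sum_digits(3)
= 9 + 6 + 7 + 8 + 3 + sum_digits(0)
= 9 + 6 + 7 + 8 + 3 + 0
= 33


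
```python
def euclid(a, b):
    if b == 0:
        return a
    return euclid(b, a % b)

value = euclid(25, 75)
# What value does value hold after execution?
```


euclid(25, 75)
= euclid(75, 25 % 75) = euclid(75, 25)
= euclid(25, 75 % 25) = euclid(25, 0)
b == 0, return a = 25


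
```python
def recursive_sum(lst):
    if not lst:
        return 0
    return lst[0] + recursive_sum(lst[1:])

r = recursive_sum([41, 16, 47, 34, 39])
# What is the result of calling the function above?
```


recursive_sum([41, 16, 47, 34, 39])
= 41 + recursive_sum([16, 47, 34, 39])
= 41 + 16 + recursive_sum([47, 34, 39])
= 41 + 16 + 47 + recursive_sum([34, 39])
= 41 + 16 + 47 + 34 + recursive_sum([39])
= 41 + 16 + 47 + 34 + 39 + recursive_sum([])
= 41 + 16 + 47 + 34 + 39 + 0
= 177


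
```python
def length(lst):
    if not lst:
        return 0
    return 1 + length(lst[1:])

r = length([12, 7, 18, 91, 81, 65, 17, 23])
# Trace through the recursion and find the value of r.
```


length([12, 7, 18, 91, 81, 65, 17, 23])
= 1 + length([7, 18, 91, 81, 65, 17, 23])
= 1 + 1 + length([18, 91, 81, 65, 17, 23])
= 1 + 1 + 1 + length([91, 81, 65, 17, 23])
= 1 + 1 + 1 + 1 + length([81, 65, 17, 23])
= 1 + 1 + 1 + 1 + 1 + length([65, 17, 23])
= 1 + 1 + 1 + 1 + 1 + 1 + length([17, 23])
= 1 + 1 + 1 + 1 + 1 + 1 + 1 + length([23])
= 1 + 1 + 1 + 1 + 1 + 1 + 1 + 1 + length([])
= 1 + 1 + 1 + 1 + 1 + 1 + 1 + 1 + 0
= 8


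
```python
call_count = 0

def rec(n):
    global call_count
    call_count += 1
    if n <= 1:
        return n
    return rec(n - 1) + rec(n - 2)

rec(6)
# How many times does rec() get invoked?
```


rec(6) calls rec(5) and rec(4); each non-base call branches into two more.
Let C(k) = total number of calls made by rec(k), including the call to rec(k) itself.
Base cases: C(0) = 1, C(1) = 1
Recurrence: C(k) = 1 + C(k-1) + C(k-2)
  C(2) = 1 + C(1) + C(0) = 1 + 1 + 1 = 3
  C(3) = 1 + C(2) + C(1) = 1 + 3 + 1 = 5
  C(4) = 1 + C(3) + C(2) = 1 + 5 + 3 = 9
  C(5) = 1 + C(4) + C(3) = 1 + 9 + 5 = 15
  C(6) = 1 + C(5) + C(4) = 1 + 15 + 9 = 25
Total calls = C(6) = 25


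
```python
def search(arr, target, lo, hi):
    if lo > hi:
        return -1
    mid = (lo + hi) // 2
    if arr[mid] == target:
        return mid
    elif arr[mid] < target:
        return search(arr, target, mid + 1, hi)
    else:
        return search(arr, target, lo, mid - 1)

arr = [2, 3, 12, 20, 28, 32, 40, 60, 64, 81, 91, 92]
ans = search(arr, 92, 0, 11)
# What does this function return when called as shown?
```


search(arr, 92, 0, 11)
lo=0, hi=11, mid=5, arr[mid]=32
32 < 92, search right half
lo=6, hi=11, mid=8, arr[mid]=64
64 < 92, search right half
lo=9, hi=11, mid=10, arr[mid]=91
91 < 92, search right half
lo=11, hi=11, mid=11, arr[mid]=92
arr[11] == 92, found at index 11
= 11


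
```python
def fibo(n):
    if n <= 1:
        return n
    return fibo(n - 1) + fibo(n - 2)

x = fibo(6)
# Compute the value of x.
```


fibo(6)
= fibo(5) + fibo(4)
= (fibo(4) + fibo(3)) + fibo(4)
Computing bottom-up: fibo(0)=0, fibo(1)=1, fibo(2)=1, fibo(3)=2, fibo(4)=3, fibo(5)=5, fibo(6)=8
= 8


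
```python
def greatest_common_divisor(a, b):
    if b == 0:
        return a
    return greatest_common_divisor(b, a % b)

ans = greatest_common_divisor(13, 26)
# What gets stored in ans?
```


greatest_common_divisor(13, 26)
= greatest_common_divisor(26, 13 % 26) = greatest_common_divisor(26, 13)
= greatest_common_divisor(13, 26 % 13) = greatest_common_divisor(13, 0)
b == 0, return a = 13


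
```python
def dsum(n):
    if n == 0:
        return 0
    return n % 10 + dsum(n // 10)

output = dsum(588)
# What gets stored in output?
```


dsum(588)
= 8 + dsum(58)
= 8 + 8 + dsum(5)
= 8 + 8 + 5 + dsum(0)
= 8 + 8 + 5 + 0
= 21


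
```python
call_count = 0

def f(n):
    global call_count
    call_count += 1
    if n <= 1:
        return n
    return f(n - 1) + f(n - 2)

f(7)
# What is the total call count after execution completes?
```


f(7) calls f(6) and f(5); each non-base call branches into two more.
Let C(k) = total number of calls made by f(k), including the call to f(k) itself.
Base cases: C(0) = 1, C(1) = 1
Recurrence: C(k) = 1 + C(k-1) + C(k-2)
  C(2) = 1 + C(1) + C(0) = 1 + 1 + 1 = 3
  C(3) = 1 + C(2) + C(1) = 1 + 3 + 1 = 5
  C(4) = 1 + C(3) + C(2) = 1 + 5 + 3 = 9
  C(5) = 1 + C(4) + C(3) = 1 + 9 + 5 = 15
  C(6) = 1 + C(5) + C(4) = 1 + 15 + 9 = 25
  C(7) = 1 + C(6) + C(5) = 1 + 25 + 15 = 41
Total calls = C(7) = 41


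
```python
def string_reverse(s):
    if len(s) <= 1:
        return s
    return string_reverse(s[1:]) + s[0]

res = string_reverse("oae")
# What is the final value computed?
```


string_reverse("oae")
= string_reverse("ae") + "o"
= string_reverse("e") + "a" + "o"
= "e" + "a" + "o"
= "eao"


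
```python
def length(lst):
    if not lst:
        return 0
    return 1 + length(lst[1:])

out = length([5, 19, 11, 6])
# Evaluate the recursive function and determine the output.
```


length([5, 19, 11, 6])
= 1 + length([19, 11, 6])
= 1 + 1 + length([11, 6])
= 1 + 1 + 1 + length([6])
= 1 + 1 + 1 + 1 + length([])
= 1 + 1 + 1 + 1 + 0
= 4


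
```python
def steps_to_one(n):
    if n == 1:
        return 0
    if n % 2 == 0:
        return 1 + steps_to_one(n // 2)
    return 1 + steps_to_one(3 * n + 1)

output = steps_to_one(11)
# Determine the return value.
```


steps_to_one(11)
11 is odd -> 3*11+1 = 34 -> steps_to_one(34)
34 is even -> steps_to_one(17)
17 is odd -> 3*17+1 = 52 -> steps_to_one(52)
52 is even -> steps_to_one(26)
26 is even -> steps_to_one(13)
13 is odd -> 3*13+1 = 40 -> steps_to_one(40)
40 is even -> steps_to_one(20)
20 is even -> steps_to_one(10)
10 is even -> steps_to_one(5)
5 is odd -> 3*5+1 = 16 -> steps_to_one(16)
16 is even -> steps_to_one(8)
8 is even -> steps_to_one(4)
4 is even -> steps_to_one(2)
2 is even -> steps_to_one(1)
Reached 1 after 14 steps
= 14


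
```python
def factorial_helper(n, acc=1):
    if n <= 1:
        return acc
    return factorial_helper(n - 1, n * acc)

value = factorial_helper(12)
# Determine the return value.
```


factorial_helper(12, 1)
= factorial_helper(11, 12 * 1) = factorial_helper(11, 12)
= factorial_helper(10, 11 * 12) = factorial_helper(10, 132)
= factorial_helper(9, 10 * 132) = factorial_helper(9, 1320)
= factorial_helper(8, 9 * 1320) = factorial_helper(8, 11880)
= factorial_helper(7, 8 * 11880) = factorial_helper(7, 95040)
= factorial_helper(6, 7 * 95040) = factorial_helper(6, 665280)
= factorial_helper(5, 6 * 665280) = factorial_helper(5, 3991680)
= factorial_helper(4, 5 * 3991680) = factorial_helper(4, 19958400)
= factorial_helper(3, 4 * 19958400) = factorial_helper(3, 79833600)
= factorial_helper(2, 3 * 79833600) = factorial_helper(2, 239500800)
= factorial_helper(1, 2 * 239500800) = factorial_helper(1, 479001600)
n <= 1, return acc = 479001600


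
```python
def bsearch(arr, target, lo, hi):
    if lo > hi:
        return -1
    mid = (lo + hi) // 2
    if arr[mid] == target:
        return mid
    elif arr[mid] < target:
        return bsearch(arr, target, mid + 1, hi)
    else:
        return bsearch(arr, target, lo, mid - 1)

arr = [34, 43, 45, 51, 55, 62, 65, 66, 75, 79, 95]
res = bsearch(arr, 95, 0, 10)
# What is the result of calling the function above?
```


bsearch(arr, 95, 0, 10)
lo=0, hi=10, mid=5, arr[mid]=62
62 < 95, search right half
lo=6, hi=10, mid=8, arr[mid]=75
75 < 95, search right half
lo=9, hi=10, mid=9, arr[mid]=79
79 < 95, search right half
lo=10, hi=10, mid=10, arr[mid]=95
arr[10] == 95, found at index 10
= 10


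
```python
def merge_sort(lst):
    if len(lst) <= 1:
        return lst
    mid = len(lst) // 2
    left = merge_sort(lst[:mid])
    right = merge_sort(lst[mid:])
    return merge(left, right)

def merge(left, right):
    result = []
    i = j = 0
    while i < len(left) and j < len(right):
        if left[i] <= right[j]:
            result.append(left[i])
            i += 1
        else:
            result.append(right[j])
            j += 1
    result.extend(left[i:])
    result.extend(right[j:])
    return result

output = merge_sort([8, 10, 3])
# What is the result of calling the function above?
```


merge_sort([8, 10, 3])
Split into [8] and [10, 3]
Left sorted: [8]
Right sorted: [3, 10]
Merge [8] and [3, 10]
= [3, 8, 10]


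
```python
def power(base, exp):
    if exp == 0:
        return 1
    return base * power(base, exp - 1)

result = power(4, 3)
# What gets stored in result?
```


power(4, 3)
= 4 * power(4, 2)
= 4 * 4 * power(4, 1)
= 4 * 4 * 4 * power(4, 0)
= 4 * 4 * 4 * 1
= 64


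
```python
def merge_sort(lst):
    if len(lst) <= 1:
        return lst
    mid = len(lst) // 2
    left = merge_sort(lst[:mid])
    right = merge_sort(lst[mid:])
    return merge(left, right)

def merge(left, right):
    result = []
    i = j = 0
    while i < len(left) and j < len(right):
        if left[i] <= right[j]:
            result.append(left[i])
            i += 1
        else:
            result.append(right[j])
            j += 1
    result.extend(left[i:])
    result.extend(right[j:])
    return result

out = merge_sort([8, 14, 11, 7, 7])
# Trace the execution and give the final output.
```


merge_sort([8, 14, 11, 7, 7])
Split into [8, 14] and [11, 7, 7]
Left sorted: [8, 14]
Right sorted: [7, 7, 11]
Merge [8, 14] and [7, 7, 11]
= [7, 7, 8, 11, 14]


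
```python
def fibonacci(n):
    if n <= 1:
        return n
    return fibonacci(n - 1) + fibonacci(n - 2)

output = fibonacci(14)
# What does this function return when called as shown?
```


fibonacci(14)
= fibonacci(13) + fibonacci(12)
= (fibonacci(12) + fibonacci(11)) + fibonacci(12)
Computing bottom-up: fibonacci(0)=0, fibonacci(1)=1, fibonacci(2)=1, fibonacci(3)=2, fibonacci(4)=3, fibonacci(5)=5, fibonacci(6)=8, fibonacci(7)=13, fibonacci(8)=21, fibonacci(9)=34, fibonacci(10)=55, fibonacci(11)=89, fibonacci(12)=144, fibonacci(13)=233, fibonacci(14)=377
= 377


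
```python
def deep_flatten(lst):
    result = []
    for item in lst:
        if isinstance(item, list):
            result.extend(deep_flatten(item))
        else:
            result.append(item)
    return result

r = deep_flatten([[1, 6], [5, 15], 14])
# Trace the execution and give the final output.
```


deep_flatten([[1, 6], [5, 15], 14])
Processing each element:
  [1, 6] is a list -> deep_flatten recursively -> [1, 6]
  [5, 15] is a list -> deep_flatten recursively -> [5, 15]
  14 is not a list -> append 14
= [1, 6, 5, 15, 14]


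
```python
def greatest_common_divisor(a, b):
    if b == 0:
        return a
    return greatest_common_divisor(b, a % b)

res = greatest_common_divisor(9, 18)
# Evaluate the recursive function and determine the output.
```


greatest_common_divisor(9, 18)
= greatest_common_divisor(18, 9 % 18) = greatest_common_divisor(18, 9)
= greatest_common_divisor(9, 18 % 9) = greatest_common_divisor(9, 0)
b == 0, return a = 9


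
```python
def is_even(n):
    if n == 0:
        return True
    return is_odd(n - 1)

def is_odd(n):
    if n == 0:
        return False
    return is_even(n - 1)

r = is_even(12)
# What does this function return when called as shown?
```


is_even(12)
= is_odd(11)
= is_even(10)
= is_odd(9)
= is_even(8)
= is_odd(7)
= is_even(6)
= is_odd(5)
= is_even(4)
= is_odd(3)
= is_even(2)
= is_odd(1)
= is_even(0)
n == 0: return True
= True


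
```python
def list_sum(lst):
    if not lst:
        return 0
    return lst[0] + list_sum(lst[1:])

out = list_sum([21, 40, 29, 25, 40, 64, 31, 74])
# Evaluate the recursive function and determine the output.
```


list_sum([21, 40, 29, 25, 40, 64, 31, 74])
= 21 + list_sum([40, 29, 25, 40, 64, 31, 74])
= 21 + 40 + list_sum([29, 25, 40, 64, 31, 74])
= 21 + 40 + 29 + list_sum([25, 40, 64, 31, 74])
= 21 + 40 + 29 + 25 + list_sum([40, 64, 31, 74])
= 21 + 40 + 29 + 25 + 40 + list_sum([64, 31, 74])
= 21 + 40 + 29 + 25 + 40 + 64 + list_sum([31, 74])
= 21 + 40 + 29 + 25 + 40 + 64 + 31 + list_sum([74])
= 21 + 40 + 29 + 25 + 40 + 64 + 31 + 74 + list_sum([])
= 21 + 40 + 29 + 25 + 40 + 64 + 31 + 74 + 0
= 324


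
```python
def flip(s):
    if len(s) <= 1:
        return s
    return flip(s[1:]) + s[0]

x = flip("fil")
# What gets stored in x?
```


flip("fil")
= flip("il") + "f"
= flip("l") + "i" + "f"
= "l" + "i" + "f"
= "lif"


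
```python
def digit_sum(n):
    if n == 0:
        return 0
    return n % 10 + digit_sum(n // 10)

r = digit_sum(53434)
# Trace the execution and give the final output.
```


digit_sum(53434)
= 4 + digit_sum(5343)
= 4 + 3 + digit_sum(534)
= 4 + 3 + 4 + digit_sum(53)
= 4 + 3 + 4 + 3 + digit_sum(5)
= 4 + 3 + 4 + 3 + 5 + digit_sum(0)
= 4 + 3 + 4 + 3 + 5 + 0
= 19


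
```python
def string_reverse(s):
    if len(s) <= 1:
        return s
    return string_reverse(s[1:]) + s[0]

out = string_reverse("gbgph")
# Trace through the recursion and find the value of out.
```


string_reverse("gbgph")
= string_reverse("bgph") + "g"
= string_reverse("gph") + "b" + "g"
= string_reverse("ph") + "g" + "b" + "g"
= string_reverse("h") + "p" + "g" + "b" + "g"
= "h" + "p" + "g" + "b" + "g"
= "hpgbg"


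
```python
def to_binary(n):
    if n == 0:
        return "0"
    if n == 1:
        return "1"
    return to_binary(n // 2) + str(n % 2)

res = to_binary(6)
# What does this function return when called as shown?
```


to_binary(6)
= to_binary(3) + "0"
= to_binary(1) + "1" + "0"
= "1" + "1" + "0"
= "110"


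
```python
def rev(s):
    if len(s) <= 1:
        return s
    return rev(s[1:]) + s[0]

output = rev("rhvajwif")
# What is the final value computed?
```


rev("rhvajwif")
= rev("hvajwif") + "r"
= rev("vajwif") + "h" + "r"
= rev("ajwif") + "v" + "h" + "r"
= rev("jwif") + "a" + "v" + "h" + "r"
= rev("wif") + "j" + "a" + "v" + "h" + "r"
= rev("if") + "w" + "j" + "a" + "v" + "h" + "r"
= rev("f") + "i" + "w" + "j" + "a" + "v" + "h" + "r"
= "f" + "i" + "w" + "j" + "a" + "v" + "h" + "r"
= "fiwjavhr"


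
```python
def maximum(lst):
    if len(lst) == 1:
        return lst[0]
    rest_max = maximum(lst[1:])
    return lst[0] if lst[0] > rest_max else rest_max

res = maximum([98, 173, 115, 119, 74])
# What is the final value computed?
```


maximum([98, 173, 115, 119, 74])
= compare 98 with maximum([173, 115, 119, 74])
= compare 173 with maximum([115, 119, 74])
= compare 115 with maximum([119, 74])
= compare 119 with maximum([74])
Base: maximum([74]) = 74
compare 119 with 74: max = 119
compare 115 with 119: max = 119
compare 173 with 119: max = 173
compare 98 with 173: max = 173
= 173


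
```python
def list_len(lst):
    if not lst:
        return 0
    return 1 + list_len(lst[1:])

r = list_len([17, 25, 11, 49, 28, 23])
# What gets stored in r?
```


list_len([17, 25, 11, 49, 28, 23])
= 1 + list_len([25, 11, 49, 28, 23])
= 1 + 1 + list_len([11, 49, 28, 23])
= 1 + 1 + 1 + list_len([49, 28, 23])
= 1 + 1 + 1 + 1 + list_len([28, 23])
= 1 + 1 + 1 + 1 + 1 + list_len([23])
= 1 + 1 + 1 + 1 + 1 + 1 + list_len([])
= 1 + 1 + 1 + 1 + 1 + 1 + 0
= 6


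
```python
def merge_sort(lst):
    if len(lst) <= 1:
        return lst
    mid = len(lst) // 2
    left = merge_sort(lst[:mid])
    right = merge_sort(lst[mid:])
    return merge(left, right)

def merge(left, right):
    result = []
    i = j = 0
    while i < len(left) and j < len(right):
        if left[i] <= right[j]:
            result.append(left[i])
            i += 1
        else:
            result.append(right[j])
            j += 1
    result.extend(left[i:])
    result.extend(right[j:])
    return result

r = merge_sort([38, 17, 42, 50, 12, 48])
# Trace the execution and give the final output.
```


merge_sort([38, 17, 42, 50, 12, 48])
Split into [38, 17, 42] and [50, 12, 48]
Left sorted: [17, 38, 42]
Right sorted: [12, 48, 50]
Merge [17, 38, 42] and [12, 48, 50]
= [12, 17, 38, 42, 48, 50]


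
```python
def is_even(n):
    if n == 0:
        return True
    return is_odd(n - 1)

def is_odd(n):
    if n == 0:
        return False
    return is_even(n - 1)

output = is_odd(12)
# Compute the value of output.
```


is_odd(12)
= is_even(11)
= is_odd(10)
= is_even(9)
= is_odd(8)
= is_even(7)
= is_odd(6)
= is_even(5)
= is_odd(4)
= is_even(3)
= is_odd(2)
= is_even(1)
= is_odd(0)
n == 0: return False
= False


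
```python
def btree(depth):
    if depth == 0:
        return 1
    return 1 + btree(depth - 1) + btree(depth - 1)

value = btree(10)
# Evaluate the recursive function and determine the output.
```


btree(10)
= 1 + btree(9) + btree(9)
= 1 + 2 * btree(9)
btree(k) = 2^(k+1) - 1
btree(0) = 1
btree(1) = 3
btree(2) = 7
btree(3) = 15
btree(4) = 31
btree(10) = 2^11 - 1 = 2047


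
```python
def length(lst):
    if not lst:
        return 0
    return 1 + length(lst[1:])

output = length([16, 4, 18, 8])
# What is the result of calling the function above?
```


length([16, 4, 18, 8])
= 1 + length([4, 18, 8])
= 1 + 1 + length([18, 8])
= 1 + 1 + 1 + length([8])
= 1 + 1 + 1 + 1 + length([])
= 1 + 1 + 1 + 1 + 0
= 4


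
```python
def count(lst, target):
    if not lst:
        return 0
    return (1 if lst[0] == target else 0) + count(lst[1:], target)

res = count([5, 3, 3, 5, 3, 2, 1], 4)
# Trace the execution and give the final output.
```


count([5, 3, 3, 5, 3, 2, 1], 4)
lst[0]=5 != 4: 0 + count([3, 3, 5, 3, 2, 1], 4)
lst[0]=3 != 4: 0 + count([3, 5, 3, 2, 1], 4)
lst[0]=3 != 4: 0 + count([5, 3, 2, 1], 4)
lst[0]=5 != 4: 0 + count([3, 2, 1], 4)
lst[0]=3 != 4: 0 + count([2, 1], 4)
lst[0]=2 != 4: 0 + count([1], 4)
lst[0]=1 != 4: 0 + count([], 4)
= 0


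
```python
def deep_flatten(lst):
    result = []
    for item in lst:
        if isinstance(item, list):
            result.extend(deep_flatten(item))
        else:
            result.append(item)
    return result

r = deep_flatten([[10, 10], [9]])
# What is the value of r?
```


deep_flatten([[10, 10], [9]])
Processing each element:
  [10, 10] is a list -> deep_flatten recursively -> [10, 10]
  [9] is a list -> deep_flatten recursively -> [9]
= [10, 10, 9]


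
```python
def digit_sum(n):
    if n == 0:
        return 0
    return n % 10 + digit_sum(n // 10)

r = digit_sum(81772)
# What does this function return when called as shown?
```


digit_sum(81772)
= 2 + digit_sum(8177)
= 2 + 7 + digit_sum(817)
= 2 + 7 + 7 + digit_sum(81)
= 2 + 7 + 7 + 1 + digit_sum(8)
= 2 + 7 + 7 + 1 + 8 + digit_sum(0)
= 2 + 7 + 7 + 1 + 8 + 0
= 25


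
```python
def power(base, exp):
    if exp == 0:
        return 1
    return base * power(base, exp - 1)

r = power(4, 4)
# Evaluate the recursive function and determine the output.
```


power(4, 4)
= 4 * power(4, 3)
= 4 * 4 * power(4, 2)
= 4 * 4 * 4 * power(4, 1)
= 4 * 4 * 4 * 4 * power(4, 0)
= 4 * 4 * 4 * 4 * 1
= 256


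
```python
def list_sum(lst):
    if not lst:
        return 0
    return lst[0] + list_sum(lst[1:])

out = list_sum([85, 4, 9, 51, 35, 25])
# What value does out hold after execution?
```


list_sum([85, 4, 9, 51, 35, 25])
= 85 + list_sum([4, 9, 51, 35, 25])
= 85 + 4 + list_sum([9, 51, 35, 25])
= 85 + 4 + 9 + list_sum([51, 35, 25])
= 85 + 4 + 9 + 51 + list_sum([35, 25])
= 85 + 4 + 9 + 51 + 35 + list_sum([25])
= 85 + 4 + 9 + 51 + 35 + 25 + list_sum([])
= 85 + 4 + 9 + 51 + 35 + 25 + 0
= 209


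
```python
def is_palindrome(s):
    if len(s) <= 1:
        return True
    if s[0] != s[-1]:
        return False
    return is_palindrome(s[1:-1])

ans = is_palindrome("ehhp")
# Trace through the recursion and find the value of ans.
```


is_palindrome("ehhp")
"ehhp": s[0]='e' != s[-1]='p' -> False
= False


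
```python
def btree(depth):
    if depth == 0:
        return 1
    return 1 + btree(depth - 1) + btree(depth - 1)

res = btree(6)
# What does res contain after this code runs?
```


btree(6)
= 1 + btree(5) + btree(5)
= 1 + 2 * btree(5)
btree(k) = 2^(k+1) - 1
btree(0) = 1
btree(1) = 3
btree(2) = 7
btree(3) = 15
btree(4) = 31
btree(6) = 2^7 - 1 = 127


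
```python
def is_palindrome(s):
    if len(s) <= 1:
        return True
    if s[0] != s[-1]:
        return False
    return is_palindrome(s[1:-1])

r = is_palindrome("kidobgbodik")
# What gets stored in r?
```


is_palindrome("kidobgbodik")
"kidobgbodik": s[0]='k' == s[-1]='k' -> is_palindrome("idobgbodi")
"idobgbodi": s[0]='i' == s[-1]='i' -> is_palindrome("dobgbod")
"dobgbod": s[0]='d' == s[-1]='d' -> is_palindrome("obgbo")
"obgbo": s[0]='o' == s[-1]='o' -> is_palindrome("bgb")
"bgb": s[0]='b' == s[-1]='b' -> is_palindrome("g")
"g": len <= 1 -> True
= True


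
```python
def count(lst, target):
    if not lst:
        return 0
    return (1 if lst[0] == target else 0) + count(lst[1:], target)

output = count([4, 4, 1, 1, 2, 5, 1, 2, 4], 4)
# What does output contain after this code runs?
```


count([4, 4, 1, 1, 2, 5, 1, 2, 4], 4)
lst[0]=4 == 4: 1 + count([4, 1, 1, 2, 5, 1, 2, 4], 4)
lst[0]=4 == 4: 1 + count([1, 1, 2, 5, 1, 2, 4], 4)
lst[0]=1 != 4: 0 + count([1, 2, 5, 1, 2, 4], 4)
lst[0]=1 != 4: 0 + count([2, 5, 1, 2, 4], 4)
lst[0]=2 != 4: 0 + count([5, 1, 2, 4], 4)
lst[0]=5 != 4: 0 + count([1, 2, 4], 4)
lst[0]=1 != 4: 0 + count([2, 4], 4)
lst[0]=2 != 4: 0 + count([4], 4)
lst[0]=4 == 4: 1 + count([], 4)
= 3


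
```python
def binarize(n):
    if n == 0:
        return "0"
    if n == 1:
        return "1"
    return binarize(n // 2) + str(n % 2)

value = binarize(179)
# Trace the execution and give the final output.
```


binarize(179)
= binarize(89) + "1"
= binarize(44) + "1" + "1"
= binarize(22) + "0" + "1" + "1"
= binarize(11) + "0" + "0" + "1" + "1"
= binarize(5) + "1" + "0" + "0" + "1" + "1"
= binarize(2) + "1" + "1" + "0" + "0" + "1" + "1"
= binarize(1) + "0" + "1" + "1" + "0" + "0" + "1" + "1"
= "1" + "0" + "1" + "1" + "0" + "0" + "1" + "1"
= "10110011"


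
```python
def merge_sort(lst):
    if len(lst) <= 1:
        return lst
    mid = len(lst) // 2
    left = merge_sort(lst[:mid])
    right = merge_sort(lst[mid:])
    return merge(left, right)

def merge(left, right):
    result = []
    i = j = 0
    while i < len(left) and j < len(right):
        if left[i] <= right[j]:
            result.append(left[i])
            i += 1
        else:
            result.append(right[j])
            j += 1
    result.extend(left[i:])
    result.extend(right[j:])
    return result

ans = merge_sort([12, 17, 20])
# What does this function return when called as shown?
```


merge_sort([12, 17, 20])
Split into [12] and [17, 20]
Left sorted: [12]
Right sorted: [17, 20]
Merge [12] and [17, 20]
= [12, 17, 20]


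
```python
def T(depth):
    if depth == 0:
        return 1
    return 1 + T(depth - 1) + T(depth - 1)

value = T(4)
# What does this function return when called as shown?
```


T(4)
= 1 + T(3) + T(3)
= 1 + 2 * T(3)
T(k) = 2^(k+1) - 1
T(0) = 1
T(1) = 3
T(2) = 7
T(3) = 15
T(4) = 31
T(4) = 2^5 - 1 = 31


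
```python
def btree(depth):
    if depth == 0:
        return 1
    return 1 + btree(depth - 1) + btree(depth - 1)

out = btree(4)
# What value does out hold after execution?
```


btree(4)
= 1 + btree(3) + btree(3)
= 1 + 2 * btree(3)
btree(k) = 2^(k+1) - 1
btree(0) = 1
btree(1) = 3
btree(2) = 7
btree(3) = 15
btree(4) = 31
btree(4) = 2^5 - 1 = 31


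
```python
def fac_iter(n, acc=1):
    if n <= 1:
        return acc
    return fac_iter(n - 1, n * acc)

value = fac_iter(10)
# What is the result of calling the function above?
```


fac_iter(10, 1)
= fac_iter(9, 10 * 1) = fac_iter(9, 10)
= fac_iter(8, 9 * 10) = fac_iter(8, 90)
= fac_iter(7, 8 * 90) = fac_iter(7, 720)
= fac_iter(6, 7 * 720) = fac_iter(6, 5040)
= fac_iter(5, 6 * 5040) = fac_iter(5, 30240)
= fac_iter(4, 5 * 30240) = fac_iter(4, 151200)
= fac_iter(3, 4 * 151200) = fac_iter(3, 604800)
= fac_iter(2, 3 * 604800) = fac_iter(2, 1814400)
= fac_iter(1, 2 * 1814400) = fac_iter(1, 3628800)
n <= 1, return acc = 3628800
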